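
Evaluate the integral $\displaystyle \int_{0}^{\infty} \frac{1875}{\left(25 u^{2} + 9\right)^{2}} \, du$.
$\frac{125 \pi}{36}$

Start from the standard arctangent integral
$$J(a) = \int_{0}^{\infty} \frac{3}{a^{2} + u^{2}} \, du = \frac{3 \pi}{2 a}.$$

Differentiating under the integral sign with respect to $a$,
$$\frac{dJ}{da} = \int_{0}^{\infty} - \frac{6 a}{\left(a^{2} + u^{2}\right)^{2}} \, du = - \frac{3 \pi}{2 a^{2}},$$
so $\int_{0}^{\infty} \frac{3}{\left(a^{2} + u^{2}\right)^{2}} \, du = \frac{3 \pi}{4 a^{3}}$.

Setting $a = \frac{3}{5}$:
$$I = \frac{125 \pi}{36}.$$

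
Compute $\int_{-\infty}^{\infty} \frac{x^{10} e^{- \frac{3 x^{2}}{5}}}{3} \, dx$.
$\frac{109375 \sqrt{15} \sqrt{\pi}}{2592}$

Consider the simpler parametrised integral
$$J(a) = \int_{-\infty}^{\infty} \frac{e^{- a x^{2}}}{3} \, dx = \frac{\sqrt{\pi}}{3 \sqrt{a}}.$$

Differentiating under the integral sign brings down a factor of $(-x^2)$:
$$\frac{dJ}{da} = \int_{-\infty}^{\infty} - \frac{x^{2} e^{- a x^{2}}}{3} \, dx = - \frac{\sqrt{\pi}}{6 a^{\frac{3}{2}}}.$$

Repeating $5$ times in total — each differentiation brings down another $(-x^2)$ — gives
$$\frac{d^{5}J}{da^{5}} = \int_{-\infty}^{\infty} - \frac{x^{10} e^{- a x^{2}}}{3} \, dx = - \frac{315 \sqrt{\pi}}{32 a^{\frac{11}{2}}},$$
and the integrand here is $(-1)^{5}$ times the target integrand, so $I = (-1)^{5}\,\frac{d^{5}J}{da^{5}} = \frac{315 \sqrt{\pi}}{32 a^{\frac{11}{2}}}$.

Setting $a = \frac{3}{5}$:
$$I = \frac{109375 \sqrt{15} \sqrt{\pi}}{2592}.$$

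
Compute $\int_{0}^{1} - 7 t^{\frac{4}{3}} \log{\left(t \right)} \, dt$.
$\frac{9}{7}$

Begin with the known integral
$$J(a) = \int_{0}^{1} - 7 t^{a} \, dt = - \frac{7}{a + 1}.$$

Differentiating under the integral sign brings down a factor of $\ln t$:
$$\frac{dJ}{da} = \int_{0}^{1} - 7 t^{a} \log{\left(t \right)} \, dt = \frac{7}{\left(a + 1\right)^{2}}.$$

The integral on the left is $I$, so $I = \frac{7}{\left(a + 1\right)^{2}}$.

Setting $a = \frac{4}{3}$:
$$I = \frac{9}{7}.$$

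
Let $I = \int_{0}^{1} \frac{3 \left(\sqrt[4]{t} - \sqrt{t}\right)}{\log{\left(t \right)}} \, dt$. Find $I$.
$- \log{\left(\frac{216}{125} \right)}$

Introduce a parameter $a$ in the exponent: let $I(a) = \int_{0}^{1} \frac{3 \left(\sqrt[4]{t} - t^{a}\right)}{\log{\left(t \right)}} \, dt$.

Since $\dfrac{\partial}{\partial a}\,t^{a} = t^{a} \ln t$, the $\ln t$ in the denominator cancels and
$$\frac{dI}{da} = \int_{0}^{1} -3 t^{a} \, dt = -3 \left[\frac{t^{a+1}}{a+1}\right]_0^1 = - \frac{3}{a + 1}.$$

Integrating with respect to $a$ gives $I(a) = - \log{\left(\frac{64 \left(a + 1\right)^{3}}{125} \right)} + C$.

At $a = \frac{1}{4}$ the integrand is identically $0$, so $I(\frac{1}{4}) = 0$. The closed form gives $0$, hence $C = 0$.

Setting $a = \frac{1}{2}$:
$$I = - \log{\left(\frac{216}{125} \right)}.$$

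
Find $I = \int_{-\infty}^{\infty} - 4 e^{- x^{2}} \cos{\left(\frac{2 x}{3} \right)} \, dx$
$- \frac{4 \sqrt{\pi}}{e^{\frac{1}{9}}}$

Define $I(b) = \int_{-\infty}^{\infty} - 4 e^{- x^{2}} \cos{\left(b x \right)} \, dx$.

Differentiating under the integral sign,
$$I'(b) = \int_{-\infty}^{\infty} 4 x e^{- x^{2}} \sin{\left(b x \right)} \, dx.$$

Integrate $\int_{-\infty}^{\infty} x \sin(b x)\, e^{- x^{2}}\, dx$ by parts with $u = \sin(b x)$ and $dv = x\, e^{- x^{2}}\, dx$, giving $v = - \frac{e^{- x^{2}}}{2}$. The boundary term vanishes and
$$\int_{-\infty}^{\infty} x \sin(b x)\, e^{- x^{2}}\, dx = \frac{b}{2} \int_{-\infty}^{\infty} \cos(b x)\, e^{- x^{2}}\, dx,$$
so $I'(b) = - \frac{b}{2}\, I(b)$.

This is a separable first-order ODE; solving with the initial condition $I(0) = \int_{-\infty}^{\infty} - 4 e^{- x^{2}}\,dx = - 4 \sqrt{\pi}$ gives
$$I(b) = - 4 \sqrt{\pi} e^{- \frac{b^{2}}{4}}.$$

Setting $b = \frac{2}{3}$:
$$I = - \frac{4 \sqrt{\pi}}{e^{\frac{1}{9}}}.$$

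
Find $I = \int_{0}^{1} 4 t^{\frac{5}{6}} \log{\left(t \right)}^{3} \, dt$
$- \frac{31104}{14641}$

Begin with the known integral
$$J(a) = \int_{0}^{1} 4 t^{a} \, dt = \frac{4}{a + 1}.$$

Differentiating under the integral sign brings down a factor of $\ln t$:
$$\frac{dJ}{da} = \int_{0}^{1} 4 t^{a} \log{\left(t \right)} \, dt = - \frac{4}{\left(a + 1\right)^{2}}.$$

Repeating $3$ times in total — each differentiation brings down another $\ln t$ — gives
$$\frac{d^{3}J}{da^{3}} = \int_{0}^{1} 4 t^{a} \log{\left(t \right)}^{3} \, dt = - \frac{24}{\left(a + 1\right)^{4}},$$
and the integrand here is exactly the target integrand, so $I = - \frac{24}{\left(a + 1\right)^{4}}$.

Setting $a = \frac{5}{6}$:
$$I = - \frac{31104}{14641}.$$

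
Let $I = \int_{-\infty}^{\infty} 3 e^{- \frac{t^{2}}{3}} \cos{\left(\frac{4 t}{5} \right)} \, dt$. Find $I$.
$\frac{3 \sqrt{3} \sqrt{\pi}}{e^{\frac{12}{25}}}$

Define $I(b) = \int_{-\infty}^{\infty} 3 e^{- \frac{t^{2}}{3}} \cos{\left(b t \right)} \, dt$.

Differentiating under the integral sign,
$$I'(b) = \int_{-\infty}^{\infty} - 3 t e^{- \frac{t^{2}}{3}} \sin{\left(b t \right)} \, dt.$$

Integrate $\int_{-\infty}^{\infty} t \sin(b t)\, e^{- \frac{t^{2}}{3}}\, dt$ by parts with $u = \sin(b t)$ and $dv = t\, e^{- \frac{t^{2}}{3}}\, dt$, giving $v = - \frac{3 e^{- \frac{t^{2}}{3}}}{2}$. The boundary term vanishes and
$$\int_{-\infty}^{\infty} t \sin(b t)\, e^{- \frac{t^{2}}{3}}\, dt = \frac{3 b}{2} \int_{-\infty}^{\infty} \cos(b t)\, e^{- \frac{t^{2}}{3}}\, dt,$$
so $I'(b) = - \frac{3 b}{2}\, I(b)$.

This is a separable first-order ODE; solving with the initial condition $I(0) = \int_{-\infty}^{\infty} 3 e^{- \frac{t^{2}}{3}}\,dt = 3 \sqrt{3} \sqrt{\pi}$ gives
$$I(b) = 3 \sqrt{3} \sqrt{\pi} e^{- \frac{3 b^{2}}{4}}.$$

Setting $b = \frac{4}{5}$:
$$I = \frac{3 \sqrt{3} \sqrt{\pi}}{e^{\frac{12}{25}}}.$$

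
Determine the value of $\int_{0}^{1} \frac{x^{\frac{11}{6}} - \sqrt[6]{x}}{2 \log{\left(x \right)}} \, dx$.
$- \frac{\log{\left(7 \right)}}{2} + \frac{\log{\left(17 \right)}}{2}$

Replace the exponent $\frac{1}{6}$ by a parameter $a$: let $I(a) = \int_{0}^{1} \frac{x^{\frac{11}{6}} - x^{a}}{2 \log{\left(x \right)}} \, dx$.

Since $\dfrac{\partial}{\partial a}\,x^{a} = x^{a} \ln x$, the $\ln x$ in the denominator cancels and
$$\frac{dI}{da} = \int_{0}^{1} - \frac{1}{2} x^{a} \, dx = - \frac{1}{2} \left[\frac{x^{a+1}}{a+1}\right]_0^1 = - \frac{1}{2 a + 2}.$$

Integrating with respect to $a$ gives $I(a) = - \frac{\log{\left(a + 1 \right)}}{2} - \frac{\log{\left(6 \right)}}{2} + \frac{\log{\left(17 \right)}}{2} + C$.

At $a = \frac{11}{6}$ the integrand is identically $0$, so $I(\frac{11}{6}) = 0$. The closed form gives $0$, hence $C = 0$.

Setting $a = \frac{1}{6}$:
$$I = - \frac{\log{\left(7 \right)}}{2} + \frac{\log{\left(17 \right)}}{2}.$$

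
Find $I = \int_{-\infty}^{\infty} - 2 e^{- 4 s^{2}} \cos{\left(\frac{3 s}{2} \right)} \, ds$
$- \frac{\sqrt{\pi}}{e^{\frac{9}{64}}}$

Define $I(b) = \int_{-\infty}^{\infty} - 2 e^{- 4 s^{2}} \cos{\left(b s \right)} \, ds$.

Differentiating under the integral sign,
$$I'(b) = \int_{-\infty}^{\infty} 2 s e^{- 4 s^{2}} \sin{\left(b s \right)} \, ds.$$

Integrate $\int_{-\infty}^{\infty} s \sin(b s)\, e^{- 4 s^{2}}\, ds$ by parts with $u = \sin(b s)$ and $dv = s\, e^{- 4 s^{2}}\, ds$, giving $v = - \frac{e^{- 4 s^{2}}}{8}$. The boundary term vanishes and
$$\int_{-\infty}^{\infty} s \sin(b s)\, e^{- 4 s^{2}}\, ds = \frac{b}{8} \int_{-\infty}^{\infty} \cos(b s)\, e^{- 4 s^{2}}\, ds,$$
so $I'(b) = - \frac{b}{8}\, I(b)$.

This is a separable first-order ODE; solving with the initial condition $I(0) = \int_{-\infty}^{\infty} - 2 e^{- 4 s^{2}}\,ds = - \sqrt{\pi}$ gives
$$I(b) = - \sqrt{\pi} e^{- \frac{b^{2}}{16}}.$$

Setting $b = \frac{3}{2}$:
$$I = - \frac{\sqrt{\pi}}{e^{\frac{9}{64}}}.$$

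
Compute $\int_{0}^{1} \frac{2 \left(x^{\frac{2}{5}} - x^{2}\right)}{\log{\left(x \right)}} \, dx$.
$\log{\left(\frac{49}{225} \right)}$

Replace the exponent $\frac{2}{5}$ by a parameter $a$: let $I(a) = \int_{0}^{1} \frac{2 \left(- x^{2} + x^{a}\right)}{\log{\left(x \right)}} \, dx$.

Since $\dfrac{\partial}{\partial a}\,x^{a} = x^{a} \ln x$, the $\ln x$ in the denominator cancels and
$$\frac{dI}{da} = \int_{0}^{1} 2 x^{a} \, dx = 2 \left[\frac{x^{a+1}}{a+1}\right]_0^1 = \frac{2}{a + 1}.$$

Integrating with respect to $a$ gives $I(a) = \log{\left(\frac{\left(a + 1\right)^{2}}{9} \right)} + C$.

At $a = 2$ the integrand is identically $0$, so $I(2) = 0$. The closed form gives $0$, hence $C = 0$.

Setting $a = \frac{2}{5}$:
$$I = \log{\left(\frac{49}{225} \right)}.$$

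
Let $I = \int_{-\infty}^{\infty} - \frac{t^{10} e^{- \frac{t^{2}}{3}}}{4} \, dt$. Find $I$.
$- \frac{229635 \sqrt{3} \sqrt{\pi}}{128}$

Start from the elementary integral
$$J(a) = \int_{-\infty}^{\infty} - \frac{e^{- a t^{2}}}{4} \, dt = - \frac{\sqrt{\pi}}{4 \sqrt{a}}.$$

Differentiating under the integral sign brings down a factor of $(-t^2)$:
$$\frac{dJ}{da} = \int_{-\infty}^{\infty} \frac{t^{2} e^{- a t^{2}}}{4} \, dt = \frac{\sqrt{\pi}}{8 a^{\frac{3}{2}}}.$$

Repeating $5$ times in total — each differentiation brings down another $(-t^2)$ — gives
$$\frac{d^{5}J}{da^{5}} = \int_{-\infty}^{\infty} \frac{t^{10} e^{- a t^{2}}}{4} \, dt = \frac{945 \sqrt{\pi}}{128 a^{\frac{11}{2}}},$$
and the integrand here is $(-1)^{5}$ times the target integrand, so $I = (-1)^{5}\,\frac{d^{5}J}{da^{5}} = - \frac{945 \sqrt{\pi}}{128 a^{\frac{11}{2}}}$.

Setting $a = \frac{1}{3}$:
$$I = - \frac{229635 \sqrt{3} \sqrt{\pi}}{128}.$$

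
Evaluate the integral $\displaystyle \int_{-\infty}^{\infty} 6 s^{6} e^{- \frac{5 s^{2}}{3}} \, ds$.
$\frac{243 \sqrt{15} \sqrt{\pi}}{500}$

Begin with the known integral
$$J(a) = \int_{-\infty}^{\infty} 6 e^{- a s^{2}} \, ds = \frac{6 \sqrt{\pi}}{\sqrt{a}}.$$

Differentiating under the integral sign brings down a factor of $(-s^2)$:
$$\frac{dJ}{da} = \int_{-\infty}^{\infty} - 6 s^{2} e^{- a s^{2}} \, ds = - \frac{3 \sqrt{\pi}}{a^{\frac{3}{2}}}.$$

Repeating $3$ times in total — each differentiation brings down another $(-s^2)$ — gives
$$\frac{d^{3}J}{da^{3}} = \int_{-\infty}^{\infty} - 6 s^{6} e^{- a s^{2}} \, ds = - \frac{45 \sqrt{\pi}}{4 a^{\frac{7}{2}}},$$
and the integrand here is $(-1)^{3}$ times the target integrand, so $I = (-1)^{3}\,\frac{d^{3}J}{da^{3}} = \frac{45 \sqrt{\pi}}{4 a^{\frac{7}{2}}}$.

Setting $a = \frac{5}{3}$:
$$I = \frac{243 \sqrt{15} \sqrt{\pi}}{500}.$$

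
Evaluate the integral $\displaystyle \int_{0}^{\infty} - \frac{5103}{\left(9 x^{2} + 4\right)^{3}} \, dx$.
$- \frac{5103 \pi}{512}$

Start from the standard arctangent integral
$$J(a) = \int_{0}^{\infty} - \frac{7}{a^{2} + x^{2}} \, dx = - \frac{7 \pi}{2 a}.$$

Differentiating under the integral sign with respect to $a$,
$$\frac{dJ}{da} = \int_{0}^{\infty} \frac{14 a}{\left(a^{2} + x^{2}\right)^{2}} \, dx = \frac{7 \pi}{2 a^{2}},$$
so $\int_{0}^{\infty} - \frac{7}{\left(a^{2} + x^{2}\right)^{2}} \, dx = - \frac{7 \pi}{4 a^{3}}$.

Repeating — each differentiation of $1/(x^2+a^2)^j$ produces $-2ja/(x^2+a^2)^{j+1}$ — and dividing through by $-2ja$ at each step yields, after $2$ differentiations in total,
$$\int_{0}^{\infty} - \frac{7}{\left(a^{2} + x^{2}\right)^{3}} \, dx = - \frac{21 \pi}{16 a^{5}}.$$

Setting $a = \frac{2}{3}$:
$$I = - \frac{5103 \pi}{512}.$$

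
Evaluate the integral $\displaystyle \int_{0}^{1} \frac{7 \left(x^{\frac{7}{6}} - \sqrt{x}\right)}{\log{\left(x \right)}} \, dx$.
$- \log{\left(\frac{4782969}{62748517} \right)}$

Consider the one-parameter family: let $I(a) = \int_{0}^{1} \frac{7 \left(x^{\frac{7}{6}} - x^{a}\right)}{\log{\left(x \right)}} \, dx$.

Since $\dfrac{\partial}{\partial a}\,x^{a} = x^{a} \ln x$, the $\ln x$ in the denominator cancels and
$$\frac{dI}{da} = \int_{0}^{1} -7 x^{a} \, dx = -7 \left[\frac{x^{a+1}}{a+1}\right]_0^1 = - \frac{7}{a + 1}.$$

Integrating with respect to $a$ gives $I(a) = - \log{\left(\frac{279936 \left(a + 1\right)^{7}}{62748517} \right)} + C$.

At $a = \frac{7}{6}$ the integrand is identically $0$, so $I(\frac{7}{6}) = 0$. The closed form gives $0$, hence $C = 0$.

Setting $a = \frac{1}{2}$:
$$I = - \log{\left(\frac{4782969}{62748517} \right)}.$$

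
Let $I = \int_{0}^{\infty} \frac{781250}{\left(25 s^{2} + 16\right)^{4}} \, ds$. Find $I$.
$\frac{390625 \pi}{262144}$

Recall the elementary integral
$$J(a) = \int_{0}^{\infty} \frac{2}{a^{2} + s^{2}} \, ds = \frac{\pi}{a}.$$

Differentiating under the integral sign with respect to $a$,
$$\frac{dJ}{da} = \int_{0}^{\infty} - \frac{4 a}{\left(a^{2} + s^{2}\right)^{2}} \, ds = - \frac{\pi}{a^{2}},$$
so $\int_{0}^{\infty} \frac{2}{\left(a^{2} + s^{2}\right)^{2}} \, ds = \frac{\pi}{2 a^{3}}$.

Repeating — each differentiation of $1/(s^2+a^2)^j$ produces $-2ja/(s^2+a^2)^{j+1}$ — and dividing through by $-2ja$ at each step yields, after $3$ differentiations in total,
$$\int_{0}^{\infty} \frac{2}{\left(a^{2} + s^{2}\right)^{4}} \, ds = \frac{5 \pi}{16 a^{7}}.$$

Setting $a = \frac{4}{5}$:
$$I = \frac{390625 \pi}{262144}.$$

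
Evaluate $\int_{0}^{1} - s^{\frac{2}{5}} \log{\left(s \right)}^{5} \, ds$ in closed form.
$\frac{1875000}{117649}$

Begin with the known integral
$$J(a) = \int_{0}^{1} - s^{a} \, ds = - \frac{1}{a + 1}.$$

Differentiating under the integral sign brings down a factor of $\ln s$:
$$\frac{dJ}{da} = \int_{0}^{1} - s^{a} \log{\left(s \right)} \, ds = \frac{1}{\left(a + 1\right)^{2}}.$$

Repeating $5$ times in total — each differentiation brings down another $\ln s$ — gives
$$\frac{d^{5}J}{da^{5}} = \int_{0}^{1} - s^{a} \log{\left(s \right)}^{5} \, ds = \frac{120}{\left(a + 1\right)^{6}},$$
and the integrand here is exactly the target integrand, so $I = \frac{120}{\left(a + 1\right)^{6}}$.

Setting $a = \frac{2}{5}$:
$$I = \frac{1875000}{117649}.$$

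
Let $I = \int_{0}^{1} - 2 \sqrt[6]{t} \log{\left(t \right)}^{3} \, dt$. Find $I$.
$\frac{15552}{2401}$

Begin with the known integral
$$J(a) = \int_{0}^{1} - 2 t^{a} \, dt = - \frac{2}{a + 1}.$$

Differentiating under the integral sign brings down a factor of $\ln t$:
$$\frac{dJ}{da} = \int_{0}^{1} - 2 t^{a} \log{\left(t \right)} \, dt = \frac{2}{\left(a + 1\right)^{2}}.$$

Repeating $3$ times in total — each differentiation brings down another $\ln t$ — gives
$$\frac{d^{3}J}{da^{3}} = \int_{0}^{1} - 2 t^{a} \log{\left(t \right)}^{3} \, dt = \frac{12}{\left(a + 1\right)^{4}},$$
and the integrand here is exactly the target integrand, so $I = \frac{12}{\left(a + 1\right)^{4}}$.

Setting $a = \frac{1}{6}$:
$$I = \frac{15552}{2401}.$$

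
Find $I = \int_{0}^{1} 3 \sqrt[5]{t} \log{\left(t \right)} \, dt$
$- \frac{25}{12}$

Begin with the known integral
$$J(a) = \int_{0}^{1} 3 t^{a} \, dt = \frac{3}{a + 1}.$$

Differentiating under the integral sign brings down a factor of $\ln t$:
$$\frac{dJ}{da} = \int_{0}^{1} 3 t^{a} \log{\left(t \right)} \, dt = - \frac{3}{\left(a + 1\right)^{2}}.$$

The integral on the left is $I$, so $I = - \frac{3}{\left(a + 1\right)^{2}}$.

Setting $a = \frac{1}{5}$:
$$I = - \frac{25}{12}.$$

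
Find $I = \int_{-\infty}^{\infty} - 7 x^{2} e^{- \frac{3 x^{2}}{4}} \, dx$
$- \frac{28 \sqrt{3} \sqrt{\pi}}{9}$

Start from the elementary integral
$$J(a) = \int_{-\infty}^{\infty} - 7 e^{- a x^{2}} \, dx = - \frac{7 \sqrt{\pi}}{\sqrt{a}}.$$

Differentiating under the integral sign brings down a factor of $(-x^2)$:
$$\frac{dJ}{da} = \int_{-\infty}^{\infty} 7 x^{2} e^{- a x^{2}} \, dx = \frac{7 \sqrt{\pi}}{2 a^{\frac{3}{2}}}.$$

The integral on the left is $-I$, so $I = - \frac{7 \sqrt{\pi}}{2 a^{\frac{3}{2}}}$.

Setting $a = \frac{3}{4}$:
$$I = - \frac{28 \sqrt{3} \sqrt{\pi}}{9}.$$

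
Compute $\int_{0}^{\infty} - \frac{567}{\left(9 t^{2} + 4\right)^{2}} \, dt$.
$- \frac{189 \pi}{32}$

Recall the elementary integral
$$J(a) = \int_{0}^{\infty} - \frac{7}{a^{2} + t^{2}} \, dt = - \frac{7 \pi}{2 a}.$$

Differentiating under the integral sign with respect to $a$,
$$\frac{dJ}{da} = \int_{0}^{\infty} \frac{14 a}{\left(a^{2} + t^{2}\right)^{2}} \, dt = \frac{7 \pi}{2 a^{2}},$$
so $\int_{0}^{\infty} - \frac{7}{\left(a^{2} + t^{2}\right)^{2}} \, dt = - \frac{7 \pi}{4 a^{3}}$.

Setting $a = \frac{2}{3}$:
$$I = - \frac{189 \pi}{32}.$$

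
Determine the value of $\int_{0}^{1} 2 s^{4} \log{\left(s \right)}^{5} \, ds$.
$- \frac{48}{3125}$

Start from the elementary integral
$$J(a) = \int_{0}^{1} 2 s^{a} \, ds = \frac{2}{a + 1}.$$

Differentiating under the integral sign brings down a factor of $\ln s$:
$$\frac{dJ}{da} = \int_{0}^{1} 2 s^{a} \log{\left(s \right)} \, ds = - \frac{2}{\left(a + 1\right)^{2}}.$$

Repeating $5$ times in total — each differentiation brings down another $\ln s$ — gives
$$\frac{d^{5}J}{da^{5}} = \int_{0}^{1} 2 s^{a} \log{\left(s \right)}^{5} \, ds = - \frac{240}{\left(a + 1\right)^{6}},$$
and the integrand here is exactly the target integrand, so $I = - \frac{240}{\left(a + 1\right)^{6}}$.

Setting $a = 4$:
$$I = - \frac{48}{3125}.$$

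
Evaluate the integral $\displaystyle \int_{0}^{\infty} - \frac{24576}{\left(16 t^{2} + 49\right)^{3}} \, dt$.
$- \frac{1152 \pi}{16807}$

Start from the standard arctangent integral
$$J(a) = \int_{0}^{\infty} - \frac{6}{a^{2} + t^{2}} \, dt = - \frac{3 \pi}{a}.$$

Differentiating under the integral sign with respect to $a$,
$$\frac{dJ}{da} = \int_{0}^{\infty} \frac{12 a}{\left(a^{2} + t^{2}\right)^{2}} \, dt = \frac{3 \pi}{a^{2}},$$
so $\int_{0}^{\infty} - \frac{6}{\left(a^{2} + t^{2}\right)^{2}} \, dt = - \frac{3 \pi}{2 a^{3}}$.

Repeating — each differentiation of $1/(t^2+a^2)^j$ produces $-2ja/(t^2+a^2)^{j+1}$ — and dividing through by $-2ja$ at each step yields, after $2$ differentiations in total,
$$\int_{0}^{\infty} - \frac{6}{\left(a^{2} + t^{2}\right)^{3}} \, dt = - \frac{9 \pi}{8 a^{5}}.$$

Setting $a = \frac{7}{4}$:
$$I = - \frac{1152 \pi}{16807}.$$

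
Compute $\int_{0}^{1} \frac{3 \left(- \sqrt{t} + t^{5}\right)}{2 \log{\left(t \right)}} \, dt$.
$\log{\left(8 \right)}$

Replace the exponent $5$ by a parameter $a$: let $I(a) = \int_{0}^{1} \frac{3 \left(- \sqrt{t} + t^{a}\right)}{2 \log{\left(t \right)}} \, dt$.

Since $\dfrac{\partial}{\partial a}\,t^{a} = t^{a} \ln t$, the $\ln t$ in the denominator cancels and
$$\frac{dI}{da} = \int_{0}^{1} \frac{3}{2} t^{a} \, dt = \frac{3}{2} \left[\frac{t^{a+1}}{a+1}\right]_0^1 = \frac{3}{2 \left(a + 1\right)}.$$

Integrating with respect to $a$ gives $I(a) = \log{\left(\frac{2 \sqrt{6} \left(a + 1\right)^{\frac{3}{2}}}{9} \right)} + C$.

At $a = \frac{1}{2}$ the integrand is identically $0$, so $I(\frac{1}{2}) = 0$. The closed form gives $0$, hence $C = 0$.

Setting $a = 5$:
$$I = \log{\left(8 \right)}.$$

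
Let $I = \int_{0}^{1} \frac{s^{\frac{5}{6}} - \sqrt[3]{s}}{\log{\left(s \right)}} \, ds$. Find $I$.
$- \log{\left(\frac{8}{11} \right)}$

Consider the one-parameter family: let $I(a) = \int_{0}^{1} \frac{s^{\frac{5}{6}} - s^{a}}{\log{\left(s \right)}} \, ds$.

Since $\dfrac{\partial}{\partial a}\,s^{a} = s^{a} \ln s$, the $\ln s$ in the denominator cancels and
$$\frac{dI}{da} = \int_{0}^{1} -1 s^{a} \, ds = -1 \left[\frac{s^{a+1}}{a+1}\right]_0^1 = - \frac{1}{a + 1}.$$

Integrating with respect to $a$ gives $I(a) = - \log{\left(\frac{6 a}{11} + \frac{6}{11} \right)} + C$.

At $a = \frac{5}{6}$ the integrand is identically $0$, so $I(\frac{5}{6}) = 0$. The closed form gives $0$, hence $C = 0$.

Setting $a = \frac{1}{3}$:
$$I = - \log{\left(\frac{8}{11} \right)}.$$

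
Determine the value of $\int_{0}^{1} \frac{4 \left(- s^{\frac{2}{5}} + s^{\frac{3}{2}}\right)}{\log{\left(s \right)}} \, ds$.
$\log{\left(\frac{390625}{38416} \right)}$

Consider the one-parameter family: let $I(a) = \int_{0}^{1} \frac{4 \left(- s^{\frac{2}{5}} + s^{a}\right)}{\log{\left(s \right)}} \, ds$.

Since $\dfrac{\partial}{\partial a}\,s^{a} = s^{a} \ln s$, the $\ln s$ in the denominator cancels and
$$\frac{dI}{da} = \int_{0}^{1} 4 s^{a} \, ds = 4 \left[\frac{s^{a+1}}{a+1}\right]_0^1 = \frac{4}{a + 1}.$$

Integrating with respect to $a$ gives $I(a) = \log{\left(\frac{625 \left(a + 1\right)^{4}}{2401} \right)} + C$.

At $a = \frac{2}{5}$ the integrand is identically $0$, so $I(\frac{2}{5}) = 0$. The closed form gives $0$, hence $C = 0$.

Setting $a = \frac{3}{2}$:
$$I = \log{\left(\frac{390625}{38416} \right)}.$$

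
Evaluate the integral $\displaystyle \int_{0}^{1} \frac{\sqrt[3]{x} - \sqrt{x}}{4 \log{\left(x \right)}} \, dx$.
$- \frac{\log{\left(3 \right)}}{2} + \frac{3 \log{\left(2 \right)}}{4}$

Consider the one-parameter family: let $I(a) = \int_{0}^{1} \frac{\sqrt[3]{x} - x^{a}}{4 \log{\left(x \right)}} \, dx$.

Since $\dfrac{\partial}{\partial a}\,x^{a} = x^{a} \ln x$, the $\ln x$ in the denominator cancels and
$$\frac{dI}{da} = \int_{0}^{1} - \frac{1}{4} x^{a} \, dx = - \frac{1}{4} \left[\frac{x^{a+1}}{a+1}\right]_0^1 = - \frac{1}{4 a + 4}.$$

Integrating with respect to $a$ gives $I(a) = - \frac{\log{\left(a + 1 \right)}}{4} - \frac{\log{\left(3 \right)}}{4} + \frac{\log{\left(2 \right)}}{2} + C$.

At $a = \frac{1}{3}$ the integrand is identically $0$, so $I(\frac{1}{3}) = 0$. The closed form gives $0$, hence $C = 0$.

Setting $a = \frac{1}{2}$:
$$I = - \frac{\log{\left(3 \right)}}{2} + \frac{3 \log{\left(2 \right)}}{4}.$$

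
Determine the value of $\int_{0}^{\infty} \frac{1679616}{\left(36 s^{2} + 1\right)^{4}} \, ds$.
$43740 \pi$

Start from the standard arctangent integral
$$J(a) = \int_{0}^{\infty} \frac{1}{a^{2} + s^{2}} \, ds = \frac{\pi}{2 a}.$$

Differentiating under the integral sign with respect to $a$,
$$\frac{dJ}{da} = \int_{0}^{\infty} - \frac{2 a}{\left(a^{2} + s^{2}\right)^{2}} \, ds = - \frac{\pi}{2 a^{2}},$$
so $\int_{0}^{\infty} \frac{1}{\left(a^{2} + s^{2}\right)^{2}} \, ds = \frac{\pi}{4 a^{3}}$.

Repeating — each differentiation of $1/(s^2+a^2)^j$ produces $-2ja/(s^2+a^2)^{j+1}$ — and dividing through by $-2ja$ at each step yields, after $3$ differentiations in total,
$$\int_{0}^{\infty} \frac{1}{\left(a^{2} + s^{2}\right)^{4}} \, ds = \frac{5 \pi}{32 a^{7}}.$$

Setting $a = \frac{1}{6}$:
$$I = 43740 \pi.$$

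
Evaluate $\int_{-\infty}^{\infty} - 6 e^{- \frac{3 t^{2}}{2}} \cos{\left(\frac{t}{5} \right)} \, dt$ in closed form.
$- \frac{2 \sqrt{6} \sqrt{\pi}}{e^{\frac{1}{150}}}$

Let $b$ denote the cosine frequency and define $I(b) = \int_{-\infty}^{\infty} - 6 e^{- \frac{3 t^{2}}{2}} \cos{\left(b t \right)} \, dt$.

Differentiating under the integral sign,
$$I'(b) = \int_{-\infty}^{\infty} 6 t e^{- \frac{3 t^{2}}{2}} \sin{\left(b t \right)} \, dt.$$

Integrate $\int_{-\infty}^{\infty} t \sin(b t)\, e^{- \frac{3 t^{2}}{2}}\, dt$ by parts with $u = \sin(b t)$ and $dv = t\, e^{- \frac{3 t^{2}}{2}}\, dt$, giving $v = - \frac{e^{- \frac{3 t^{2}}{2}}}{3}$. The boundary term vanishes and
$$\int_{-\infty}^{\infty} t \sin(b t)\, e^{- \frac{3 t^{2}}{2}}\, dt = \frac{b}{3} \int_{-\infty}^{\infty} \cos(b t)\, e^{- \frac{3 t^{2}}{2}}\, dt,$$
so $I'(b) = - \frac{b}{3}\, I(b)$.

This is a separable first-order ODE; solving with the initial condition $I(0) = \int_{-\infty}^{\infty} - 6 e^{- \frac{3 t^{2}}{2}}\,dt = - 2 \sqrt{6} \sqrt{\pi}$ gives
$$I(b) = - 2 \sqrt{6} \sqrt{\pi} e^{- \frac{b^{2}}{6}}.$$

Setting $b = \frac{1}{5}$:
$$I = - \frac{2 \sqrt{6} \sqrt{\pi}}{e^{\frac{1}{150}}}.$$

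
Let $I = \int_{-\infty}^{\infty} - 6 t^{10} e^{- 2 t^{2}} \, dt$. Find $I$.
$- \frac{2835 \sqrt{2} \sqrt{\pi}}{1024}$

Consider the simpler parametrised integral
$$J(a) = \int_{-\infty}^{\infty} - 6 e^{- a t^{2}} \, dt = - \frac{6 \sqrt{\pi}}{\sqrt{a}}.$$

Differentiating under the integral sign brings down a factor of $(-t^2)$:
$$\frac{dJ}{da} = \int_{-\infty}^{\infty} 6 t^{2} e^{- a t^{2}} \, dt = \frac{3 \sqrt{\pi}}{a^{\frac{3}{2}}}.$$

Repeating $5$ times in total — each differentiation brings down another $(-t^2)$ — gives
$$\frac{d^{5}J}{da^{5}} = \int_{-\infty}^{\infty} 6 t^{10} e^{- a t^{2}} \, dt = \frac{2835 \sqrt{\pi}}{16 a^{\frac{11}{2}}},$$
and the integrand here is $(-1)^{5}$ times the target integrand, so $I = (-1)^{5}\,\frac{d^{5}J}{da^{5}} = - \frac{2835 \sqrt{\pi}}{16 a^{\frac{11}{2}}}$.

Setting $a = 2$:
$$I = - \frac{2835 \sqrt{2} \sqrt{\pi}}{1024}.$$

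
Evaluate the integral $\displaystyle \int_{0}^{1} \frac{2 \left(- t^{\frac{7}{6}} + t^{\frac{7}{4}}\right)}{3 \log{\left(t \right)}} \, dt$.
$- \log{\left(26 \right)} + \frac{\log{\left(28314 \right)}}{3}$

Replace the exponent $\frac{7}{4}$ by a parameter $a$: let $I(a) = \int_{0}^{1} \frac{2 \left(- t^{\frac{7}{6}} + t^{a}\right)}{3 \log{\left(t \right)}} \, dt$.

Since $\dfrac{\partial}{\partial a}\,t^{a} = t^{a} \ln t$, the $\ln t$ in the denominator cancels and
$$\frac{dI}{da} = \int_{0}^{1} \frac{2}{3} t^{a} \, dt = \frac{2}{3} \left[\frac{t^{a+1}}{a+1}\right]_0^1 = \frac{2}{3 \left(a + 1\right)}.$$

Integrating with respect to $a$ gives $I(a) = \log{\left(\frac{\sqrt[3]{13} \cdot 6^{\frac{2}{3}} \left(a + 1\right)^{\frac{2}{3}}}{13} \right)} + C$.

At $a = \frac{7}{6}$ the integrand is identically $0$, so $I(\frac{7}{6}) = 0$. The closed form gives $0$, hence $C = 0$.

Setting $a = \frac{7}{4}$:
$$I = - \log{\left(26 \right)} + \frac{\log{\left(28314 \right)}}{3}.$$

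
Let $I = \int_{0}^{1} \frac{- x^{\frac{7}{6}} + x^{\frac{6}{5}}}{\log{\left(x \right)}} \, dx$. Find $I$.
$- \log{\left(65 \right)} + \log{\left(66 \right)}$

Consider the one-parameter family: let $I(a) = \int_{0}^{1} \frac{x^{\frac{6}{5}} - x^{a}}{\log{\left(x \right)}} \, dx$.

Since $\dfrac{\partial}{\partial a}\,x^{a} = x^{a} \ln x$, the $\ln x$ in the denominator cancels and
$$\frac{dI}{da} = \int_{0}^{1} -1 x^{a} \, dx = -1 \left[\frac{x^{a+1}}{a+1}\right]_0^1 = - \frac{1}{a + 1}.$$

Integrating with respect to $a$ gives $I(a) = - \log{\left(\frac{5 a}{11} + \frac{5}{11} \right)} + C$.

At $a = \frac{6}{5}$ the integrand is identically $0$, so $I(\frac{6}{5}) = 0$. The closed form gives $0$, hence $C = 0$.

Setting $a = \frac{7}{6}$:
$$I = - \log{\left(65 \right)} + \log{\left(66 \right)}.$$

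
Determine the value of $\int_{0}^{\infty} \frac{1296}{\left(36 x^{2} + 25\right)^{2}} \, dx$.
$\frac{54 \pi}{125}$

Recall the elementary integral
$$J(a) = \int_{0}^{\infty} \frac{1}{a^{2} + x^{2}} \, dx = \frac{\pi}{2 a}.$$

Differentiating under the integral sign with respect to $a$,
$$\frac{dJ}{da} = \int_{0}^{\infty} - \frac{2 a}{\left(a^{2} + x^{2}\right)^{2}} \, dx = - \frac{\pi}{2 a^{2}},$$
so $\int_{0}^{\infty} \frac{1}{\left(a^{2} + x^{2}\right)^{2}} \, dx = \frac{\pi}{4 a^{3}}$.

Setting $a = \frac{5}{6}$:
$$I = \frac{54 \pi}{125}.$$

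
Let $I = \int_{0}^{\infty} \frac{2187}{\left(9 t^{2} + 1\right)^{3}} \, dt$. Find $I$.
$\frac{2187 \pi}{16}$

Begin with the known result
$$J(a) = \int_{0}^{\infty} \frac{3}{a^{2} + t^{2}} \, dt = \frac{3 \pi}{2 a}.$$

Differentiating under the integral sign with respect to $a$,
$$\frac{dJ}{da} = \int_{0}^{\infty} - \frac{6 a}{\left(a^{2} + t^{2}\right)^{2}} \, dt = - \frac{3 \pi}{2 a^{2}},$$
so $\int_{0}^{\infty} \frac{3}{\left(a^{2} + t^{2}\right)^{2}} \, dt = \frac{3 \pi}{4 a^{3}}$.

Repeating — each differentiation of $1/(t^2+a^2)^j$ produces $-2ja/(t^2+a^2)^{j+1}$ — and dividing through by $-2ja$ at each step yields, after $2$ differentiations in total,
$$\int_{0}^{\infty} \frac{3}{\left(a^{2} + t^{2}\right)^{3}} \, dt = \frac{9 \pi}{16 a^{5}}.$$

Setting $a = \frac{1}{3}$:
$$I = \frac{2187 \pi}{16}.$$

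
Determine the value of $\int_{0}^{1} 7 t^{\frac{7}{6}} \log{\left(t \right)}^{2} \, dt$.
$\frac{3024}{2197}$

Start from the elementary integral
$$J(a) = \int_{0}^{1} 7 t^{a} \, dt = \frac{7}{a + 1}.$$

Differentiating under the integral sign brings down a factor of $\ln t$:
$$\frac{dJ}{da} = \int_{0}^{1} 7 t^{a} \log{\left(t \right)} \, dt = - \frac{7}{\left(a + 1\right)^{2}}.$$

Repeating twice in total — each differentiation brings down another $\ln t$ — gives
$$\frac{d^{2}J}{da^{2}} = \int_{0}^{1} 7 t^{a} \log{\left(t \right)}^{2} \, dt = \frac{14}{\left(a + 1\right)^{3}},$$
and the integrand here is exactly the target integrand, so $I = \frac{14}{\left(a + 1\right)^{3}}$.

Setting $a = \frac{7}{6}$:
$$I = \frac{3024}{2197}.$$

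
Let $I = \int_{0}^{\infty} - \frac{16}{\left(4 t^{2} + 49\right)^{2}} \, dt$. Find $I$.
$- \frac{2 \pi}{343}$

Start from the standard arctangent integral
$$J(a) = \int_{0}^{\infty} - \frac{1}{a^{2} + t^{2}} \, dt = - \frac{\pi}{2 a}.$$

Differentiating under the integral sign with respect to $a$,
$$\frac{dJ}{da} = \int_{0}^{\infty} \frac{2 a}{\left(a^{2} + t^{2}\right)^{2}} \, dt = \frac{\pi}{2 a^{2}},$$
so $\int_{0}^{\infty} - \frac{1}{\left(a^{2} + t^{2}\right)^{2}} \, dt = - \frac{\pi}{4 a^{3}}$.

Setting $a = \frac{7}{2}$:
$$I = - \frac{2 \pi}{343}.$$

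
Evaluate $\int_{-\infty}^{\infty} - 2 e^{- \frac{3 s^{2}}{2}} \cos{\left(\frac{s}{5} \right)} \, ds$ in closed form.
$- \frac{2 \sqrt{6} \sqrt{\pi}}{3 e^{\frac{1}{150}}}$

Let $b$ denote the cosine frequency and define $I(b) = \int_{-\infty}^{\infty} - 2 e^{- \frac{3 s^{2}}{2}} \cos{\left(b s \right)} \, ds$.

Differentiating under the integral sign,
$$I'(b) = \int_{-\infty}^{\infty} 2 s e^{- \frac{3 s^{2}}{2}} \sin{\left(b s \right)} \, ds.$$

Integrate $\int_{-\infty}^{\infty} s \sin(b s)\, e^{- \frac{3 s^{2}}{2}}\, ds$ by parts with $u = \sin(b s)$ and $dv = s\, e^{- \frac{3 s^{2}}{2}}\, ds$, giving $v = - \frac{e^{- \frac{3 s^{2}}{2}}}{3}$. The boundary term vanishes and
$$\int_{-\infty}^{\infty} s \sin(b s)\, e^{- \frac{3 s^{2}}{2}}\, ds = \frac{b}{3} \int_{-\infty}^{\infty} \cos(b s)\, e^{- \frac{3 s^{2}}{2}}\, ds,$$
so $I'(b) = - \frac{b}{3}\, I(b)$.

This is a separable first-order ODE; solving with the initial condition $I(0) = \int_{-\infty}^{\infty} - 2 e^{- \frac{3 s^{2}}{2}}\,ds = - \frac{2 \sqrt{6} \sqrt{\pi}}{3}$ gives
$$I(b) = - \frac{2 \sqrt{6} \sqrt{\pi} e^{- \frac{b^{2}}{6}}}{3}.$$

Setting $b = \frac{1}{5}$:
$$I = - \frac{2 \sqrt{6} \sqrt{\pi}}{3 e^{\frac{1}{150}}}.$$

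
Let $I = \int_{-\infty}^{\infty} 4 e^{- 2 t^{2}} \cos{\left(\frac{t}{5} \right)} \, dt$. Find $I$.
$\frac{2 \sqrt{2} \sqrt{\pi}}{e^{\frac{1}{200}}}$

Treat the cosine frequency as a parameter and define $I(b) = \int_{-\infty}^{\infty} 4 e^{- 2 t^{2}} \cos{\left(b t \right)} \, dt$.

Differentiating under the integral sign,
$$I'(b) = \int_{-\infty}^{\infty} - 4 t e^{- 2 t^{2}} \sin{\left(b t \right)} \, dt.$$

Integrate $\int_{-\infty}^{\infty} t \sin(b t)\, e^{- 2 t^{2}}\, dt$ by parts with $u = \sin(b t)$ and $dv = t\, e^{- 2 t^{2}}\, dt$, giving $v = - \frac{e^{- 2 t^{2}}}{4}$. The boundary term vanishes and
$$\int_{-\infty}^{\infty} t \sin(b t)\, e^{- 2 t^{2}}\, dt = \frac{b}{4} \int_{-\infty}^{\infty} \cos(b t)\, e^{- 2 t^{2}}\, dt,$$
so $I'(b) = - \frac{b}{4}\, I(b)$.

This is a separable first-order ODE; solving with the initial condition $I(0) = \int_{-\infty}^{\infty} 4 e^{- 2 t^{2}}\,dt = 2 \sqrt{2} \sqrt{\pi}$ gives
$$I(b) = 2 \sqrt{2} \sqrt{\pi} e^{- \frac{b^{2}}{8}}.$$

Setting $b = \frac{1}{5}$:
$$I = \frac{2 \sqrt{2} \sqrt{\pi}}{e^{\frac{1}{200}}}.$$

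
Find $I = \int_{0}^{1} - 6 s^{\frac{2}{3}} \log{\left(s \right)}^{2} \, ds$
$- \frac{324}{125}$

Consider the simpler parametrised integral
$$J(a) = \int_{0}^{1} - 6 s^{a} \, ds = - \frac{6}{a + 1}.$$

Differentiating under the integral sign brings down a factor of $\ln s$:
$$\frac{dJ}{da} = \int_{0}^{1} - 6 s^{a} \log{\left(s \right)} \, ds = \frac{6}{\left(a + 1\right)^{2}}.$$

Repeating twice in total — each differentiation brings down another $\ln s$ — gives
$$\frac{d^{2}J}{da^{2}} = \int_{0}^{1} - 6 s^{a} \log{\left(s \right)}^{2} \, ds = - \frac{12}{\left(a + 1\right)^{3}},$$
and the integrand here is exactly the target integrand, so $I = - \frac{12}{\left(a + 1\right)^{3}}$.

Setting $a = \frac{2}{3}$:
$$I = - \frac{324}{125}.$$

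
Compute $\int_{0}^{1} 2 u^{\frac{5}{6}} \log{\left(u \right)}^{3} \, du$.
$- \frac{15552}{14641}$

Begin with the known integral
$$J(a) = \int_{0}^{1} 2 u^{a} \, du = \frac{2}{a + 1}.$$

Differentiating under the integral sign brings down a factor of $\ln u$:
$$\frac{dJ}{da} = \int_{0}^{1} 2 u^{a} \log{\left(u \right)} \, du = - \frac{2}{\left(a + 1\right)^{2}}.$$

Repeating $3$ times in total — each differentiation brings down another $\ln u$ — gives
$$\frac{d^{3}J}{da^{3}} = \int_{0}^{1} 2 u^{a} \log{\left(u \right)}^{3} \, du = - \frac{12}{\left(a + 1\right)^{4}},$$
and the integrand here is exactly the target integrand, so $I = - \frac{12}{\left(a + 1\right)^{4}}$.

Setting $a = \frac{5}{6}$:
$$I = - \frac{15552}{14641}.$$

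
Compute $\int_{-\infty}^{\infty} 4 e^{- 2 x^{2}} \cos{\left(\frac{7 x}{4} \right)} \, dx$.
$\frac{2 \sqrt{2} \sqrt{\pi}}{e^{\frac{49}{128}}}$

Define $I(b) = \int_{-\infty}^{\infty} 4 e^{- 2 x^{2}} \cos{\left(b x \right)} \, dx$.

Differentiating under the integral sign,
$$I'(b) = \int_{-\infty}^{\infty} - 4 x e^{- 2 x^{2}} \sin{\left(b x \right)} \, dx.$$

Integrate $\int_{-\infty}^{\infty} x \sin(b x)\, e^{- 2 x^{2}}\, dx$ by parts with $u = \sin(b x)$ and $dv = x\, e^{- 2 x^{2}}\, dx$, giving $v = - \frac{e^{- 2 x^{2}}}{4}$. The boundary term vanishes and
$$\int_{-\infty}^{\infty} x \sin(b x)\, e^{- 2 x^{2}}\, dx = \frac{b}{4} \int_{-\infty}^{\infty} \cos(b x)\, e^{- 2 x^{2}}\, dx,$$
so $I'(b) = - \frac{b}{4}\, I(b)$.

This is a separable first-order ODE; solving with the initial condition $I(0) = \int_{-\infty}^{\infty} 4 e^{- 2 x^{2}}\,dx = 2 \sqrt{2} \sqrt{\pi}$ gives
$$I(b) = 2 \sqrt{2} \sqrt{\pi} e^{- \frac{b^{2}}{8}}.$$

Setting $b = \frac{7}{4}$:
$$I = \frac{2 \sqrt{2} \sqrt{\pi}}{e^{\frac{49}{128}}}.$$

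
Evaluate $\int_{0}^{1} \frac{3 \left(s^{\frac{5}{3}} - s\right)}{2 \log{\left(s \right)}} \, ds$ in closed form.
$- \frac{3 \log{\left(3 \right)}}{2} + 3 \log{\left(2 \right)}$

Introduce a parameter $a$ in the exponent: let $I(a) = \int_{0}^{1} \frac{3 \left(s^{\frac{5}{3}} - s^{a}\right)}{2 \log{\left(s \right)}} \, ds$.

Since $\dfrac{\partial}{\partial a}\,s^{a} = s^{a} \ln s$, the $\ln s$ in the denominator cancels and
$$\frac{dI}{da} = \int_{0}^{1} - \frac{3}{2} s^{a} \, ds = - \frac{3}{2} \left[\frac{s^{a+1}}{a+1}\right]_0^1 = - \frac{3}{2 a + 2}.$$

Integrating with respect to $a$ gives $I(a) = - \log{\left(\frac{3 \sqrt{6} \left(a + 1\right)^{\frac{3}{2}}}{32} \right)} + C$.

At $a = \frac{5}{3}$ the integrand is identically $0$, so $I(\frac{5}{3}) = 0$. The closed form gives $0$, hence $C = 0$.

Setting $a = 1$:
$$I = - \frac{3 \log{\left(3 \right)}}{2} + 3 \log{\left(2 \right)}.$$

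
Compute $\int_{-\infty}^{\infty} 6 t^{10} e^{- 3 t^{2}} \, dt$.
$\frac{35 \sqrt{3} \sqrt{\pi}}{144}$

Begin with the known integral
$$J(a) = \int_{-\infty}^{\infty} 6 e^{- a t^{2}} \, dt = \frac{6 \sqrt{\pi}}{\sqrt{a}}.$$

Differentiating under the integral sign brings down a factor of $(-t^2)$:
$$\frac{dJ}{da} = \int_{-\infty}^{\infty} - 6 t^{2} e^{- a t^{2}} \, dt = - \frac{3 \sqrt{\pi}}{a^{\frac{3}{2}}}.$$

Repeating $5$ times in total — each differentiation brings down another $(-t^2)$ — gives
$$\frac{d^{5}J}{da^{5}} = \int_{-\infty}^{\infty} - 6 t^{10} e^{- a t^{2}} \, dt = - \frac{2835 \sqrt{\pi}}{16 a^{\frac{11}{2}}},$$
and the integrand here is $(-1)^{5}$ times the target integrand, so $I = (-1)^{5}\,\frac{d^{5}J}{da^{5}} = \frac{2835 \sqrt{\pi}}{16 a^{\frac{11}{2}}}$.

Setting $a = 3$:
$$I = \frac{35 \sqrt{3} \sqrt{\pi}}{144}.$$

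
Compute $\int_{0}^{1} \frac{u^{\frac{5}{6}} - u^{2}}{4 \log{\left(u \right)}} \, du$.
$- \frac{\log{\left(6 \right)}}{4} - \frac{\log{\left(3 \right)}}{4} + \frac{\log{\left(11 \right)}}{4}$

Introduce a parameter $a$ in the exponent: let $I(a) = \int_{0}^{1} \frac{- u^{2} + u^{a}}{4 \log{\left(u \right)}} \, du$.

Since $\dfrac{\partial}{\partial a}\,u^{a} = u^{a} \ln u$, the $\ln u$ in the denominator cancels and
$$\frac{dI}{da} = \int_{0}^{1} \frac{1}{4} u^{a} \, du = \frac{1}{4} \left[\frac{u^{a+1}}{a+1}\right]_0^1 = \frac{1}{4 \left(a + 1\right)}.$$

Integrating with respect to $a$ gives $I(a) = \frac{\log{\left(a + 1 \right)}}{4} - \frac{\log{\left(3 \right)}}{4} + C$.

At $a = 2$ the integrand is identically $0$, so $I(2) = 0$. The closed form gives $0$, hence $C = 0$.

Setting $a = \frac{5}{6}$:
$$I = - \frac{\log{\left(6 \right)}}{4} - \frac{\log{\left(3 \right)}}{4} + \frac{\log{\left(11 \right)}}{4}.$$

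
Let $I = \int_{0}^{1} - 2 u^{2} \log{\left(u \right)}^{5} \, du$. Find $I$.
$\frac{80}{243}$

Begin with the known integral
$$J(a) = \int_{0}^{1} - 2 u^{a} \, du = - \frac{2}{a + 1}.$$

Differentiating under the integral sign brings down a factor of $\ln u$:
$$\frac{dJ}{da} = \int_{0}^{1} - 2 u^{a} \log{\left(u \right)} \, du = \frac{2}{\left(a + 1\right)^{2}}.$$

Repeating $5$ times in total — each differentiation brings down another $\ln u$ — gives
$$\frac{d^{5}J}{da^{5}} = \int_{0}^{1} - 2 u^{a} \log{\left(u \right)}^{5} \, du = \frac{240}{\left(a + 1\right)^{6}},$$
and the integrand here is exactly the target integrand, so $I = \frac{240}{\left(a + 1\right)^{6}}$.

Setting $a = 2$:
$$I = \frac{80}{243}.$$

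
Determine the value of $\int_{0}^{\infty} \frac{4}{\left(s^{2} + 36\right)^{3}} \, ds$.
$\frac{\pi}{10368}$

Begin with the known result
$$J(a) = \int_{0}^{\infty} \frac{4}{a^{2} + s^{2}} \, ds = \frac{2 \pi}{a}.$$

Differentiating under the integral sign with respect to $a$,
$$\frac{dJ}{da} = \int_{0}^{\infty} - \frac{8 a}{\left(a^{2} + s^{2}\right)^{2}} \, ds = - \frac{2 \pi}{a^{2}},$$
so $\int_{0}^{\infty} \frac{4}{\left(a^{2} + s^{2}\right)^{2}} \, ds = \frac{\pi}{a^{3}}$.

Repeating — each differentiation of $1/(s^2+a^2)^j$ produces $-2ja/(s^2+a^2)^{j+1}$ — and dividing through by $-2ja$ at each step yields, after $2$ differentiations in total,
$$\int_{0}^{\infty} \frac{4}{\left(a^{2} + s^{2}\right)^{3}} \, ds = \frac{3 \pi}{4 a^{5}}.$$

Setting $a = 6$:
$$I = \frac{\pi}{10368}.$$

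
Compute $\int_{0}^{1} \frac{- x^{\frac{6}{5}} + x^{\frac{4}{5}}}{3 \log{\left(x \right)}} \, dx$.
$\log{\left(\frac{33^{\frac{2}{3}}}{11} \right)}$

Consider the one-parameter family: let $I(a) = \int_{0}^{1} \frac{- x^{\frac{6}{5}} + x^{a}}{3 \log{\left(x \right)}} \, dx$.

Since $\dfrac{\partial}{\partial a}\,x^{a} = x^{a} \ln x$, the $\ln x$ in the denominator cancels and
$$\frac{dI}{da} = \int_{0}^{1} \frac{1}{3} x^{a} \, dx = \frac{1}{3} \left[\frac{x^{a+1}}{a+1}\right]_0^1 = \frac{1}{3 \left(a + 1\right)}.$$

Integrating with respect to $a$ gives $I(a) = \frac{\log{\left(a + 1 \right)}}{3} - \frac{\log{\left(11 \right)}}{3} + \frac{\log{\left(5 \right)}}{3} + C$.

At $a = \frac{6}{5}$ the integrand is identically $0$, so $I(\frac{6}{5}) = 0$. The closed form gives $0$, hence $C = 0$.

Setting $a = \frac{4}{5}$:
$$I = \log{\left(\frac{33^{\frac{2}{3}}}{11} \right)}.$$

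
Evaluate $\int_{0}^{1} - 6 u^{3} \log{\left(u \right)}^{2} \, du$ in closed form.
$- \frac{3}{16}$

Start from the elementary integral
$$J(a) = \int_{0}^{1} - 6 u^{a} \, du = - \frac{6}{a + 1}.$$

Differentiating under the integral sign brings down a factor of $\ln u$:
$$\frac{dJ}{da} = \int_{0}^{1} - 6 u^{a} \log{\left(u \right)} \, du = \frac{6}{\left(a + 1\right)^{2}}.$$

Repeating twice in total — each differentiation brings down another $\ln u$ — gives
$$\frac{d^{2}J}{da^{2}} = \int_{0}^{1} - 6 u^{a} \log{\left(u \right)}^{2} \, du = - \frac{12}{\left(a + 1\right)^{3}},$$
and the integrand here is exactly the target integrand, so $I = - \frac{12}{\left(a + 1\right)^{3}}$.

Setting $a = 3$:
$$I = - \frac{3}{16}.$$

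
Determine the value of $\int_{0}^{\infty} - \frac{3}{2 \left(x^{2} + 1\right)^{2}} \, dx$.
$- \frac{3 \pi}{8}$

Start from the standard arctangent integral
$$J(a) = \int_{0}^{\infty} - \frac{3}{2 \left(a^{2} + x^{2}\right)} \, dx = - \frac{3 \pi}{4 a}.$$

Differentiating under the integral sign with respect to $a$,
$$\frac{dJ}{da} = \int_{0}^{\infty} \frac{3 a}{\left(a^{2} + x^{2}\right)^{2}} \, dx = \frac{3 \pi}{4 a^{2}},$$
so $\int_{0}^{\infty} - \frac{3}{2 \left(a^{2} + x^{2}\right)^{2}} \, dx = - \frac{3 \pi}{8 a^{3}}$.

Setting $a = 1$:
$$I = - \frac{3 \pi}{8}.$$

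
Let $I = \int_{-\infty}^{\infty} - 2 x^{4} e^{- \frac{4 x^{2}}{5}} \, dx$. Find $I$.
$- \frac{75 \sqrt{5} \sqrt{\pi}}{64}$

Consider the simpler parametrised integral
$$J(a) = \int_{-\infty}^{\infty} - 2 e^{- a x^{2}} \, dx = - \frac{2 \sqrt{\pi}}{\sqrt{a}}.$$

Differentiating under the integral sign brings down a factor of $(-x^2)$:
$$\frac{dJ}{da} = \int_{-\infty}^{\infty} 2 x^{2} e^{- a x^{2}} \, dx = \frac{\sqrt{\pi}}{a^{\frac{3}{2}}}.$$

Repeating twice in total — each differentiation brings down another $(-x^2)$ — gives
$$\frac{d^{2}J}{da^{2}} = \int_{-\infty}^{\infty} - 2 x^{4} e^{- a x^{2}} \, dx = - \frac{3 \sqrt{\pi}}{2 a^{\frac{5}{2}}},$$
and the integrand here is exactly the target integrand, so $I = - \frac{3 \sqrt{\pi}}{2 a^{\frac{5}{2}}}$.

Setting $a = \frac{4}{5}$:
$$I = - \frac{75 \sqrt{5} \sqrt{\pi}}{64}.$$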